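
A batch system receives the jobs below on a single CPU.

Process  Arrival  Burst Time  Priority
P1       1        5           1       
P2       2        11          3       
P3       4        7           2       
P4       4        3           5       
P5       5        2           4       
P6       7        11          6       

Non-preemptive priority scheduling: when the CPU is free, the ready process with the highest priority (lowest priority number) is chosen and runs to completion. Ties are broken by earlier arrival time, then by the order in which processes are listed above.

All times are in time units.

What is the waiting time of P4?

Gantt: | idle 0-1 | P1 1-6 | P3 6-13 | P2 13-24 | P5 24-26 | P4 26-29 | P6 29-40 |
Completion: P1=6  P2=24  P3=13  P4=29  P5=26  P6=40
Turnaround (C−A): P1=5  P2=22  P3=9  P4=25  P5=21  P6=33
Waiting(P4) = turnaround − burst = 25 − 3 = 22

22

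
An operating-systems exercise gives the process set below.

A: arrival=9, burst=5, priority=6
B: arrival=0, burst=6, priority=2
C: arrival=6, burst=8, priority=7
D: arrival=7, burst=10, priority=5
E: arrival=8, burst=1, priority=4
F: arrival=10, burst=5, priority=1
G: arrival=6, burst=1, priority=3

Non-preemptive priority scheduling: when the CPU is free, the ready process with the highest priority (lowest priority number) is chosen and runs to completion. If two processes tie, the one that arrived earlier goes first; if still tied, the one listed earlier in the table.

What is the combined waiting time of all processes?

Gantt: | B 0-6 | G 6-7 | D 7-17 | F 17-22 | E 22-23 | A 23-28 | C 28-36 |
Completion: A=28  B=6  C=36  D=17  E=23  F=22  G=7
Turnaround (C−A): A=19  B=6  C=30  D=10  E=15  F=12  G=1
Waiting = turnaround − burst: A=14, B=0, C=22, D=0, E=14, F=7, G=0
Total waiting = 14 + 0 + 22 + 0 + 14 + 7 + 0 = 57

57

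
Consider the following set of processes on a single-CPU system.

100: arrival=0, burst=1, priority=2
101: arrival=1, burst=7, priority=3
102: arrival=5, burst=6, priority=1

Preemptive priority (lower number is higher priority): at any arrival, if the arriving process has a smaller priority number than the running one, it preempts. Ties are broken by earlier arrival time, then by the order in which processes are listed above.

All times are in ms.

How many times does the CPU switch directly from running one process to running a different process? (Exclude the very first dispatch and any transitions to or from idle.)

Timeline: | 100 0-1 | 101 1-5 | 102 5-11 | 101 11-14 |
Completion: 100=1  101=14  102=11
Turnaround (C−A): 100=1  101=13  102=6

3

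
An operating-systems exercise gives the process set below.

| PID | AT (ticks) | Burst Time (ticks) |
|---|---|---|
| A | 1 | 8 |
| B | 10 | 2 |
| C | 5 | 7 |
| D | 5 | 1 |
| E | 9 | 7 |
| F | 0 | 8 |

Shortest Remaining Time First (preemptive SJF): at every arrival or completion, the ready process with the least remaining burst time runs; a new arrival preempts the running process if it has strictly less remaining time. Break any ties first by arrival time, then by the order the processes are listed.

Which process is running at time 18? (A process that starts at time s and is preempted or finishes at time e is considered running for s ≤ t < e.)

Gantt: | F 0-5 | D 5-6 | F 6-9 | C 9-10 | B 10-12 | C 12-18 | E 18-25 | A 25-33 |
Completion: A=33  B=12  C=18  D=6  E=25  F=9
Turnaround (C−A): A=32  B=2  C=13  D=1  E=16  F=9

E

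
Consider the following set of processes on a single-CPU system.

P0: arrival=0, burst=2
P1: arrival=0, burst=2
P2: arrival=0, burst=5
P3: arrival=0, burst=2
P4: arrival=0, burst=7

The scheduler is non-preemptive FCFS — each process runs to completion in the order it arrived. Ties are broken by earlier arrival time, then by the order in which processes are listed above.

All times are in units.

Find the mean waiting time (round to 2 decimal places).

5.20

Gantt: | P0 0-2 | P1 2-4 | P2 4-9 | P3 9-11 | P4 11-18 |
Completion: P0=2  P1=4  P2=9  P3=11  P4=18
Waiting times: P0=0, P1=2, P2=4, P3=9, P4=11
Average waiting = (0+2+4+9+11) / 5 = 26/5 = 5.20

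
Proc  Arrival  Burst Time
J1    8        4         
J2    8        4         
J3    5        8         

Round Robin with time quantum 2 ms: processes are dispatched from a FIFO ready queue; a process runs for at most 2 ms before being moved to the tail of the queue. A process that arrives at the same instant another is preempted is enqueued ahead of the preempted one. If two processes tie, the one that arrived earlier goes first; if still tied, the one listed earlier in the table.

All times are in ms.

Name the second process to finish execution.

J2

Gantt: | idle 0-5 | J3 5-9 | J1 9-11 | J2 11-13 | J3 13-15 | J1 15-17 | J2 17-19 | J3 19-21 |
Completion: J1=17  J2=19  J3=21
Finish order: J1 → J2 → J3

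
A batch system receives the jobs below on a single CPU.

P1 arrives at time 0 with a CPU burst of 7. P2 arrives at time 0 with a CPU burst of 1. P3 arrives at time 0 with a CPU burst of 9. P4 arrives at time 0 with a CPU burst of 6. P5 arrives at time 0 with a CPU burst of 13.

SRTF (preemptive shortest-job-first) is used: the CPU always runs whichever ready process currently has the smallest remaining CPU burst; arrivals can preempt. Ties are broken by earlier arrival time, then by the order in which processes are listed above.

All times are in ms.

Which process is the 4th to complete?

Gantt: | P2 0-1 | P4 1-7 | P1 7-14 | P3 14-23 | P5 23-36 |
Completion: P1=14  P2=1  P3=23  P4=7  P5=36
Finish order: P2 → P4 → P1 → P3 → P5

P3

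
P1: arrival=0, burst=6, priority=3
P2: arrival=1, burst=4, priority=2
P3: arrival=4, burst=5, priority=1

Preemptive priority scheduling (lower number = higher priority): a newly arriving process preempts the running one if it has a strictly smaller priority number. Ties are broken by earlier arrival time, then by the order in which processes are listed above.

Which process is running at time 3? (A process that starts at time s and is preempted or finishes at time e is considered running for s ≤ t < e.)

Timeline: | P1 0-1 | P2 1-4 | P3 4-9 | P2 9-10 | P1 10-15 |
Completion: P1=15  P2=10  P3=9
Turnaround (C−A): P1=15  P2=9  P3=5

P2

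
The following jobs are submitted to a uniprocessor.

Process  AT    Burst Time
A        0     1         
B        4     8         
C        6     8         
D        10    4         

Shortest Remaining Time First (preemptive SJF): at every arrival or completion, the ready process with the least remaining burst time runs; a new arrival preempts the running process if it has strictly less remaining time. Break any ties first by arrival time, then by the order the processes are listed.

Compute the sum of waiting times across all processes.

Gantt: | A 0-1 | idle 1-4 | B 4-12 | D 12-16 | C 16-24 |
Completion: A=1  B=12  C=24  D=16
Waiting = turnaround − burst: A=0, B=0, C=10, D=2
Total waiting = 0 + 0 + 10 + 2 = 12

12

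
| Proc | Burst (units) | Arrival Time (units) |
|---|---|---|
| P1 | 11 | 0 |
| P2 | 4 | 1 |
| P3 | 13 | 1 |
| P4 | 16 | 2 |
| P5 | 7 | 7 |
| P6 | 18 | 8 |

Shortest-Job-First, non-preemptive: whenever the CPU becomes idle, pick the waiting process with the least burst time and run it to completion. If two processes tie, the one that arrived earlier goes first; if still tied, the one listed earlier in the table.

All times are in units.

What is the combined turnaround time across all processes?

184

Timeline: | P1 0-11 | P2 11-15 | P5 15-22 | P3 22-35 | P4 35-51 | P6 51-69 |
Completion: P1=11  P2=15  P3=35  P4=51  P5=22  P6=69
Turnaround (C−A): P1=11  P2=14  P3=34  P4=49  P5=15  P6=61
Turnaround = completion − arrival: P1=11, P2=14, P3=34, P4=49, P5=15, P6=61
Total turnaround = 11 + 14 + 34 + 49 + 15 + 61 = 184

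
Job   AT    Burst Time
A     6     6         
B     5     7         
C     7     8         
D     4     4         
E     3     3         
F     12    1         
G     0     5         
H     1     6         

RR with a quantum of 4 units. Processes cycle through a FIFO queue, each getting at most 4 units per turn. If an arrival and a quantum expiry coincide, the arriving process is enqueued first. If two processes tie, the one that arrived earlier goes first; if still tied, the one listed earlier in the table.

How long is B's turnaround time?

29

Timeline: | G 0-4 | H 4-8 | E 8-11 | D 11-15 | G 15-16 | B 16-20 | A 20-24 | C 24-28 | H 28-30 | F 30-31 | B 31-34 | A 34-36 | C 36-40 |
Completion: A=36  B=34  C=40  D=15  E=11  F=31  G=16  H=30
Turnaround (C−A): A=30  B=29  C=33  D=11  E=8  F=19  G=16  H=29
Turnaround(B) = completion − arrival = 34 − 5 = 29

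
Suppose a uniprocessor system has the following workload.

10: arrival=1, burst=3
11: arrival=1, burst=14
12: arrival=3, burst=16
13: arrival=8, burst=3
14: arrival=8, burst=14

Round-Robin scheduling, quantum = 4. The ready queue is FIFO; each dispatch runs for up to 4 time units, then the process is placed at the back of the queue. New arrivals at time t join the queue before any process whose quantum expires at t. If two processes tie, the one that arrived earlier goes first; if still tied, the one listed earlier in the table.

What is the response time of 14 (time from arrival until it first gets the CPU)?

7

Gantt: | idle 0-1 | 10 1-4 | 11 4-8 | 12 8-12 | 13 12-15 | 14 15-19 | 11 19-23 | 12 23-27 | 14 27-31 | 11 31-35 | 12 35-39 | 14 39-43 | 11 43-45 | 12 45-49 | 14 49-51 |
Completion: 10=4  11=45  12=49  13=15  14=51
Response(14) = first start − arrival = 15 − 8 = 7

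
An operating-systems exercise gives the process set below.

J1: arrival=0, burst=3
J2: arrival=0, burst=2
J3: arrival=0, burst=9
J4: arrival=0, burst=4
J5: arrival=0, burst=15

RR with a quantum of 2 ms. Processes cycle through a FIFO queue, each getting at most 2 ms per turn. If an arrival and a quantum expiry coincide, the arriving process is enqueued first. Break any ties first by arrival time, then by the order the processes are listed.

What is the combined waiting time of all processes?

Gantt: | J1 0-2 | J2 2-4 | J3 4-6 | J4 6-8 | J5 8-10 | J1 10-11 | J3 11-13 | J4 13-15 | J5 15-17 | J3 17-19 | J5 19-21 | J3 21-23 | J5 23-25 | J3 25-26 | J5 26-33 |
Completion: J1=11  J2=4  J3=26  J4=15  J5=33
Turnaround (C−A): J1=11  J2=4  J3=26  J4=15  J5=33
Waiting = turnaround − burst: J1=8, J2=2, J3=17, J4=11, J5=18
Total waiting = 8 + 2 + 17 + 11 + 18 = 56

56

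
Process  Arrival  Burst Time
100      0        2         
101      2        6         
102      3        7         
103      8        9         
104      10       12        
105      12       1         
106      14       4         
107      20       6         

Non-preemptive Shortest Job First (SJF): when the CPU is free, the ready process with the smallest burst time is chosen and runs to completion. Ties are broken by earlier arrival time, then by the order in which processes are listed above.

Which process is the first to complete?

Timeline: | 100 0-2 | 101 2-8 | 102 8-15 | 105 15-16 | 106 16-20 | 107 20-26 | 103 26-35 | 104 35-47 |
Completion: 100=2  101=8  102=15  103=35  104=47  105=16  106=20  107=26
Finish order: 100 → 101 → 102 → 105 → 106 → 107 → 103 → 104

100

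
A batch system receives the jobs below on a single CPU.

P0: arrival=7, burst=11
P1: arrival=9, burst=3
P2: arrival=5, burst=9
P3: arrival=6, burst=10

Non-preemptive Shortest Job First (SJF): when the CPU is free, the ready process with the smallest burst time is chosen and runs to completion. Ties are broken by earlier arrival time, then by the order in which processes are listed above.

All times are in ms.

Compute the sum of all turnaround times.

69

Timeline: | idle 0-5 | P2 5-14 | P1 14-17 | P3 17-27 | P0 27-38 |
Completion: P0=38  P1=17  P2=14  P3=27
Turnaround = completion − arrival: P0=31, P1=8, P2=9, P3=21
Total turnaround = 31 + 8 + 9 + 21 = 69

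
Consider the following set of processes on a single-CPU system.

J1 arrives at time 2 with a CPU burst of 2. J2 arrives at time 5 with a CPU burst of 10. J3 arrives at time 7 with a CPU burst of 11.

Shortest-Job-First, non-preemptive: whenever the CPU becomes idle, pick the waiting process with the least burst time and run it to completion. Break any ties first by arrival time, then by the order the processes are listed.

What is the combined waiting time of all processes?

Schedule: | idle 0-2 | J1 2-4 | idle 4-5 | J2 5-15 | J3 15-26 |
Completion: J1=4  J2=15  J3=26
Waiting = turnaround − burst: J1=0, J2=0, J3=8
Total waiting = 0 + 0 + 8 = 8

8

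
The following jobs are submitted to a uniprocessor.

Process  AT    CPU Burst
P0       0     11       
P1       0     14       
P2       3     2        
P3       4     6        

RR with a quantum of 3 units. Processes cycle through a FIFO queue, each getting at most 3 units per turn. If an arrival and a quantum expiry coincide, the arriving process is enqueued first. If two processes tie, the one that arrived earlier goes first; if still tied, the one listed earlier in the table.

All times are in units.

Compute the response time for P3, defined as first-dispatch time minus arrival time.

7

Schedule: | P0 0-3 | P1 3-6 | P2 6-8 | P0 8-11 | P3 11-14 | P1 14-17 | P0 17-20 | P3 20-23 | P1 23-26 | P0 26-28 | P1 28-33 |
Completion: P0=28  P1=33  P2=8  P3=23
Turnaround (C−A): P0=28  P1=33  P2=5  P3=19
Response(P3) = first start − arrival = 11 − 4 = 7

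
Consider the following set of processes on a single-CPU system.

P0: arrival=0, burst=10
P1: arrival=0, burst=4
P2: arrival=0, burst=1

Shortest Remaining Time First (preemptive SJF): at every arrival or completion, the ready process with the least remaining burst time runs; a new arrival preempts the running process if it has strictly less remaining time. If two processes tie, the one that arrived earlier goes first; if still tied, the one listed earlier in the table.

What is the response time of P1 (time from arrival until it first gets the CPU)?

1

Schedule: | P2 0-1 | P1 1-5 | P0 5-15 |
Completion: P0=15  P1=5  P2=1
Response(P1) = first start − arrival = 1 − 0 = 1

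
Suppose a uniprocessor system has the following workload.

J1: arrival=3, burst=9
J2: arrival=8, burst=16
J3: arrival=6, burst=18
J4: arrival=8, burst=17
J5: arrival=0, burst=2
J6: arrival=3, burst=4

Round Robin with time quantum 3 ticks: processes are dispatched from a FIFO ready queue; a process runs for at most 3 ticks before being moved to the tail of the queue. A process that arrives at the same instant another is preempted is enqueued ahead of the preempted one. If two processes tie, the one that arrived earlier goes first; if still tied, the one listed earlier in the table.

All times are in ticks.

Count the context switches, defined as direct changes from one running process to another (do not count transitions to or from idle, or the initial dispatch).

Gantt: | J5 0-2 | idle 2-3 | J1 3-6 | J6 6-9 | J3 9-12 | J1 12-15 | J2 15-18 | J4 18-21 | J6 21-22 | J3 22-25 | J1 25-28 | J2 28-31 | J4 31-34 | J3 34-37 | J2 37-40 | J4 40-43 | J3 43-46 | J2 46-49 | J4 49-52 | J3 52-55 | J2 55-58 | J4 58-61 | J3 61-64 | J2 64-65 | J4 65-67 |
Completion: J1=28  J2=65  J3=64  J4=67  J5=2  J6=22
Turnaround (C−A): J1=25  J2=57  J3=58  J4=59  J5=2  J6=19

22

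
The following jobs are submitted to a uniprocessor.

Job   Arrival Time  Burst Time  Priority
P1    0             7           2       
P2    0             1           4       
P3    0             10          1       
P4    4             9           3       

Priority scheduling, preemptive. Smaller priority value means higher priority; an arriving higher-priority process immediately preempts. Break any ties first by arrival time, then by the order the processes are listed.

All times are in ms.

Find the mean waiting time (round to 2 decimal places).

12.25

Timeline: | P3 0-10 | P1 10-17 | P4 17-26 | P2 26-27 |
Completion: P1=17  P2=27  P3=10  P4=26
Turnaround (C−A): P1=17  P2=27  P3=10  P4=22
Waiting times: P1=10, P2=26, P3=0, P4=13
Average waiting = (10+26+0+13) / 4 = 49/4 = 12.25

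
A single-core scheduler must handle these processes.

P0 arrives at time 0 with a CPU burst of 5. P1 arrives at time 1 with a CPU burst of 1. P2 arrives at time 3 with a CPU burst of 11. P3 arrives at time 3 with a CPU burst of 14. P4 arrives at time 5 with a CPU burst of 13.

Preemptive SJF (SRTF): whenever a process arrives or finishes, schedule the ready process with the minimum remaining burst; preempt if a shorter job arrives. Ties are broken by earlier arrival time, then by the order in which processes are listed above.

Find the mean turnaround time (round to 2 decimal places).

17.40

Gantt: | P0 0-1 | P1 1-2 | P0 2-6 | P2 6-17 | P4 17-30 | P3 30-44 |
Completion: P0=6  P1=2  P2=17  P3=44  P4=30
Turnaround (C−A): P0=6  P1=1  P2=14  P3=41  P4=25
Turnaround times: P0=6, P1=1, P2=14, P3=41, P4=25
Average turnaround = (6+1+14+41+25) / 5 = 87/5 = 17.40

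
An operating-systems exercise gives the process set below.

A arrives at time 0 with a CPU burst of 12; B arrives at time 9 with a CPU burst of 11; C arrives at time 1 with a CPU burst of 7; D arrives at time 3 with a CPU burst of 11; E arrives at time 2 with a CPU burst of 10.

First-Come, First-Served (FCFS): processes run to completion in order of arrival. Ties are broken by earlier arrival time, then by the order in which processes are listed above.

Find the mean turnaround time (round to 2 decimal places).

27.20

Schedule: | A 0-12 | C 12-19 | E 19-29 | D 29-40 | B 40-51 |
Completion: A=12  B=51  C=19  D=40  E=29
Turnaround (C−A): A=12  B=42  C=18  D=37  E=27
Turnaround times: A=12, B=42, C=18, D=37, E=27
Average turnaround = (12+42+18+37+27) / 5 = 136/5 = 27.20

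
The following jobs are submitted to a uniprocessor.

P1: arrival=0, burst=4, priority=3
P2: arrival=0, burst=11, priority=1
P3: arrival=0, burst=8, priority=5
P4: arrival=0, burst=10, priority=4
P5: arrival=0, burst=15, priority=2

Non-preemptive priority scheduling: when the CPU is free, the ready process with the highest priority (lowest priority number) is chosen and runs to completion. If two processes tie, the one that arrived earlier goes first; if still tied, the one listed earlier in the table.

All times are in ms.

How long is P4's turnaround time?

Timeline: | P2 0-11 | P5 11-26 | P1 26-30 | P4 30-40 | P3 40-48 |
Completion: P1=30  P2=11  P3=48  P4=40  P5=26
Turnaround(P4) = completion − arrival = 40 − 0 = 40

40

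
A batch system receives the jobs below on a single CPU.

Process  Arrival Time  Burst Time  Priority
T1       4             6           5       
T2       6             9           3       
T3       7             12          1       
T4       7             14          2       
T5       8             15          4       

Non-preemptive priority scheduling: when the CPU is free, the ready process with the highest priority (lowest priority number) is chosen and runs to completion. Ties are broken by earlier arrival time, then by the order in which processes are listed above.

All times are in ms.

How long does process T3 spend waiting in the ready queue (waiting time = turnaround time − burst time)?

Timeline: | idle 0-4 | T1 4-10 | T3 10-22 | T4 22-36 | T2 36-45 | T5 45-60 |
Completion: T1=10  T2=45  T3=22  T4=36  T5=60
Turnaround (C−A): T1=6  T2=39  T3=15  T4=29  T5=52
Waiting(T3) = turnaround − burst = 15 − 12 = 3

3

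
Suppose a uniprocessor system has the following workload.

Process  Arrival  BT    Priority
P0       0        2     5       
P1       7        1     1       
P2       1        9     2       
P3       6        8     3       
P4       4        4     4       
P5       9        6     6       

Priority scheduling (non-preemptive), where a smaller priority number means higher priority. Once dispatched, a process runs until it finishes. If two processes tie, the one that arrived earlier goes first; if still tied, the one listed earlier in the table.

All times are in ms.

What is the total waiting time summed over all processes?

Schedule: | P0 0-2 | P2 2-11 | P1 11-12 | P3 12-20 | P4 20-24 | P5 24-30 |
Completion: P0=2  P1=12  P2=11  P3=20  P4=24  P5=30
Turnaround (C−A): P0=2  P1=5  P2=10  P3=14  P4=20  P5=21
Waiting = turnaround − burst: P0=0, P1=4, P2=1, P3=6, P4=16, P5=15
Total waiting = 0 + 4 + 1 + 6 + 16 + 15 = 42

42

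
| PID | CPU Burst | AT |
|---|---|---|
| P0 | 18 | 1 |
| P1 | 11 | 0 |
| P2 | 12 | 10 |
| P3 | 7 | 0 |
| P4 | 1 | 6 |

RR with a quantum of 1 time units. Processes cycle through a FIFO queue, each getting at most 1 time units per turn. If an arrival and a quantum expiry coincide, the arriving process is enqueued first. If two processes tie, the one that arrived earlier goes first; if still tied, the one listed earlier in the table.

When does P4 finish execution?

Gantt: | P1 0-1 | P3 1-2 | P0 2-3 | P1 3-4 | P3 4-5 | P0 5-6 | P1 6-7 | P3 7-8 | P4 8-9 | P0 9-10 | P1 10-11 | P3 11-12 | P2 12-13 | P0 13-14 | P1 14-15 | P3 15-16 | P2 16-17 | P0 17-18 | P1 18-19 | P3 19-20 | P2 20-21 | P0 21-22 | P1 22-23 | P3 23-24 | P2 24-25 | P0 25-26 | P1 26-27 | P2 27-28 | P0 28-29 | P1 29-30 | P2 30-31 | P0 31-32 | P1 32-33 | P2 33-34 | P0 34-35 | P1 35-36 | P2 36-37 | P0 37-38 | P2 38-39 | P0 39-40 | P2 40-41 | P0 41-42 | P2 42-43 | P0 43-44 | P2 44-45 | P0 45-49 |
Completion: P0=49  P1=36  P2=45  P3=24  P4=9

9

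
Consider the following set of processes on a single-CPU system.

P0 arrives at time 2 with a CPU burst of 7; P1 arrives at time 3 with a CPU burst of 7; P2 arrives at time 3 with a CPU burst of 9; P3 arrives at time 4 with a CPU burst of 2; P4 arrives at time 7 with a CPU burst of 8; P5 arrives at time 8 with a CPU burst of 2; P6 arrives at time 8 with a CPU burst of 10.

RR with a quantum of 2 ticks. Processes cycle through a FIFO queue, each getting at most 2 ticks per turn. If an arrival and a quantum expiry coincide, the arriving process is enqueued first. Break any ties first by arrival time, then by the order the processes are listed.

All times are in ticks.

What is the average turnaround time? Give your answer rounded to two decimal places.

27.71

Schedule: | idle 0-2 | P0 2-4 | P1 4-6 | P2 6-8 | P3 8-10 | P0 10-12 | P1 12-14 | P4 14-16 | P5 16-18 | P6 18-20 | P2 20-22 | P0 22-24 | P1 24-26 | P4 26-28 | P6 28-30 | P2 30-32 | P0 32-33 | P1 33-34 | P4 34-36 | P6 36-38 | P2 38-40 | P4 40-42 | P6 42-44 | P2 44-45 | P6 45-47 |
Completion: P0=33  P1=34  P2=45  P3=10  P4=42  P5=18  P6=47
Turnaround times: P0=31, P1=31, P2=42, P3=6, P4=35, P5=10, P6=39
Average turnaround = (31+31+42+6+35+10+39) / 7 = 194/7 = 27.71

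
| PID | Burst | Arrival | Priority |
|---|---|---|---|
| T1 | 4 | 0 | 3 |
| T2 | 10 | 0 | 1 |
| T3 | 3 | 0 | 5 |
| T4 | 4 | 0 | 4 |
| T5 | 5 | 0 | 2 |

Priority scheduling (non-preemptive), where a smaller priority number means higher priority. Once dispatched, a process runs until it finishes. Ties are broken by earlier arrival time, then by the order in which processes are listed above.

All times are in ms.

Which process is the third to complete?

Gantt: | T2 0-10 | T5 10-15 | T1 15-19 | T4 19-23 | T3 23-26 |
Completion: T1=19  T2=10  T3=26  T4=23  T5=15
Turnaround (C−A): T1=19  T2=10  T3=26  T4=23  T5=15
Finish order: T2 → T5 → T1 → T4 → T3

T1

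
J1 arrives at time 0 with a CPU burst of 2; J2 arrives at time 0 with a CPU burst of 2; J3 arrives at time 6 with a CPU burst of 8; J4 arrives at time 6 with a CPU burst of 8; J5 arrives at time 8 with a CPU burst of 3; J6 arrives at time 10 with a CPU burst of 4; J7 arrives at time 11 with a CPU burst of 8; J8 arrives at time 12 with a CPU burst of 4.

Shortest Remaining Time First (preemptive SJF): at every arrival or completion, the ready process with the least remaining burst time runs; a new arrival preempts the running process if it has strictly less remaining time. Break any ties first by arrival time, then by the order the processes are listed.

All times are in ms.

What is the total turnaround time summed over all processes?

Timeline: | J1 0-2 | J2 2-4 | idle 4-6 | J3 6-8 | J5 8-11 | J6 11-15 | J8 15-19 | J3 19-25 | J4 25-33 | J7 33-41 |
Completion: J1=2  J2=4  J3=25  J4=33  J5=11  J6=15  J7=41  J8=19
Turnaround (C−A): J1=2  J2=4  J3=19  J4=27  J5=3  J6=5  J7=30  J8=7
Turnaround = completion − arrival: J1=2, J2=4, J3=19, J4=27, J5=3, J6=5, J7=30, J8=7
Total turnaround = 2 + 4 + 19 + 27 + 3 + 5 + 30 + 7 = 97

97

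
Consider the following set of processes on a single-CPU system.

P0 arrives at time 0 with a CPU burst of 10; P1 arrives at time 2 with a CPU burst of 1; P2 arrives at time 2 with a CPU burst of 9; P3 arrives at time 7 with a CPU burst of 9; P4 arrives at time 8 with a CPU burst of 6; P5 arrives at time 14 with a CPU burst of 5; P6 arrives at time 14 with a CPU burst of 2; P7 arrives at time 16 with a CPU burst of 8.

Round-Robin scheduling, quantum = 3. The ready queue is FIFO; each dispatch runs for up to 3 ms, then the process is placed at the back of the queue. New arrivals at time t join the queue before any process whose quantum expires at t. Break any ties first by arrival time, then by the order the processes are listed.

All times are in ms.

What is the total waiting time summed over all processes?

Timeline: | P0 0-3 | P1 3-4 | P2 4-7 | P0 7-10 | P3 10-13 | P2 13-16 | P4 16-19 | P0 19-22 | P3 22-25 | P5 25-28 | P6 28-30 | P7 30-33 | P2 33-36 | P4 36-39 | P0 39-40 | P3 40-43 | P5 43-45 | P7 45-50 |
Completion: P0=40  P1=4  P2=36  P3=43  P4=39  P5=45  P6=30  P7=50
Turnaround (C−A): P0=40  P1=2  P2=34  P3=36  P4=31  P5=31  P6=16  P7=34
Waiting = turnaround − burst: P0=30, P1=1, P2=25, P3=27, P4=25, P5=26, P6=14, P7=26
Total waiting = 30 + 1 + 25 + 27 + 25 + 26 + 14 + 26 = 174

174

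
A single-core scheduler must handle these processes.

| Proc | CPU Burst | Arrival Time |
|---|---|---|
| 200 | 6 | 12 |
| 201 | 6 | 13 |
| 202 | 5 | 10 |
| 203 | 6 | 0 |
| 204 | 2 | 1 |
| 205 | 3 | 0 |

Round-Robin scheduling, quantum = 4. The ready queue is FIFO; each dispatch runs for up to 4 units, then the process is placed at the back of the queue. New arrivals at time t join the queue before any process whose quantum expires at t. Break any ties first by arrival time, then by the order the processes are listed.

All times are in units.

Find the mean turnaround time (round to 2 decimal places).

11.50

Schedule: | 203 0-4 | 205 4-7 | 204 7-9 | 203 9-11 | 202 11-15 | 200 15-19 | 201 19-23 | 202 23-24 | 200 24-26 | 201 26-28 |
Completion: 200=26  201=28  202=24  203=11  204=9  205=7
Turnaround times: 200=14, 201=15, 202=14, 203=11, 204=8, 205=7
Average turnaround = (14+15+14+11+8+7) / 6 = 69/6 = 11.50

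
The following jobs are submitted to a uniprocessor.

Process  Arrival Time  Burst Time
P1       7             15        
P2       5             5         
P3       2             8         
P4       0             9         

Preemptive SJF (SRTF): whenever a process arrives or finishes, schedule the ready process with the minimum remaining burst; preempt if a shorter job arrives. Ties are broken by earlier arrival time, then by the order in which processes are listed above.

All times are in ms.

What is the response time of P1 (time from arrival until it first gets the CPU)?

Timeline: | P4 0-9 | P2 9-14 | P3 14-22 | P1 22-37 |
Completion: P1=37  P2=14  P3=22  P4=9
Response(P1) = first start − arrival = 22 − 7 = 15

15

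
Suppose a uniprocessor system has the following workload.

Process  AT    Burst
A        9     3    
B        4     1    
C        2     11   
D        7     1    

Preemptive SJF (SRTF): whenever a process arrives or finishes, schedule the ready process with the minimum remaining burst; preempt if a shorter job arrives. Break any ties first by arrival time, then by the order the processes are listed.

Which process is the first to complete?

Timeline: | idle 0-2 | C 2-4 | B 4-5 | C 5-7 | D 7-8 | C 8-9 | A 9-12 | C 12-18 |
Completion: A=12  B=5  C=18  D=8
Finish order: B → D → A → C

B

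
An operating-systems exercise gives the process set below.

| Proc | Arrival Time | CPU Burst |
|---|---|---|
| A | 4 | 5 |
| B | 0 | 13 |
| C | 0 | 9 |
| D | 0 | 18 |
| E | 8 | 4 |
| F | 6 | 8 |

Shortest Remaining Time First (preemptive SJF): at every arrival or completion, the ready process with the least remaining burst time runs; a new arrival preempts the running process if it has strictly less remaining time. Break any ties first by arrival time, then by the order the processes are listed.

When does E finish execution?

Timeline: | C 0-9 | E 9-13 | A 13-18 | F 18-26 | B 26-39 | D 39-57 |
Completion: A=18  B=39  C=9  D=57  E=13  F=26
Turnaround (C−A): A=14  B=39  C=9  D=57  E=5  F=20

13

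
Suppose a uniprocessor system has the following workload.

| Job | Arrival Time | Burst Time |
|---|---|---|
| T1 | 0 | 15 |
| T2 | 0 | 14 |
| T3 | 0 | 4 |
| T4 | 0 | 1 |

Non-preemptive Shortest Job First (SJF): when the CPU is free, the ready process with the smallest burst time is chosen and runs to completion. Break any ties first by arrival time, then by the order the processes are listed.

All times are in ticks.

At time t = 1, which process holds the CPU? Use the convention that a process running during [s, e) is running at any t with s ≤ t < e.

T3

Schedule: | T4 0-1 | T3 1-5 | T2 5-19 | T1 19-34 |
Completion: T1=34  T2=19  T3=5  T4=1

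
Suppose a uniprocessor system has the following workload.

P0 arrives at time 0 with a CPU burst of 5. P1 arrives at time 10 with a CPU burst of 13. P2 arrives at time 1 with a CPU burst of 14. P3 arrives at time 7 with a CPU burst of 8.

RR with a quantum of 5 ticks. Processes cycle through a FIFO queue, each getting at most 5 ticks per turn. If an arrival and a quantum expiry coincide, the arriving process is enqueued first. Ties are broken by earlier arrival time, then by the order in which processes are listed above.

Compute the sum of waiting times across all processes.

52

Timeline: | P0 0-5 | P2 5-10 | P3 10-15 | P1 15-20 | P2 20-25 | P3 25-28 | P1 28-33 | P2 33-37 | P1 37-40 |
Completion: P0=5  P1=40  P2=37  P3=28
Waiting = turnaround − burst: P0=0, P1=17, P2=22, P3=13
Total waiting = 0 + 17 + 22 + 13 = 52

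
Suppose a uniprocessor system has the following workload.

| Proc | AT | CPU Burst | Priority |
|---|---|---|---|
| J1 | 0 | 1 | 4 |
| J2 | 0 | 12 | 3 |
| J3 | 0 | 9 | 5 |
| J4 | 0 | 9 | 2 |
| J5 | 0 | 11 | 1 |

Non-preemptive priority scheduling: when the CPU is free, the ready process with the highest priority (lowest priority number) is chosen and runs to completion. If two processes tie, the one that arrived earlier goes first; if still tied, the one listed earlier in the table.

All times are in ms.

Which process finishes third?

J2

Schedule: | J5 0-11 | J4 11-20 | J2 20-32 | J1 32-33 | J3 33-42 |
Completion: J1=33  J2=32  J3=42  J4=20  J5=11
Turnaround (C−A): J1=33  J2=32  J3=42  J4=20  J5=11
Finish order: J5 → J4 → J2 → J1 → J3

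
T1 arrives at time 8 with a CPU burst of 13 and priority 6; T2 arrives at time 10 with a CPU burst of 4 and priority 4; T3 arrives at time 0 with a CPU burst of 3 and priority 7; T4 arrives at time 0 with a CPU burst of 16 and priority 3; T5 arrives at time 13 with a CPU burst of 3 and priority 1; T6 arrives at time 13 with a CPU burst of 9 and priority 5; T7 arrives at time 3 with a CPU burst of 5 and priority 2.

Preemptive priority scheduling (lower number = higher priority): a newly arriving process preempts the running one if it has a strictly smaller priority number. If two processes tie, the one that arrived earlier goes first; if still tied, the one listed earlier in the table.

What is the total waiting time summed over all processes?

Schedule: | T4 0-3 | T7 3-8 | T4 8-13 | T5 13-16 | T4 16-24 | T2 24-28 | T6 28-37 | T1 37-50 | T3 50-53 |
Completion: T1=50  T2=28  T3=53  T4=24  T5=16  T6=37  T7=8
Turnaround (C−A): T1=42  T2=18  T3=53  T4=24  T5=3  T6=24  T7=5
Waiting = turnaround − burst: T1=29, T2=14, T3=50, T4=8, T5=0, T6=15, T7=0
Total waiting = 29 + 14 + 50 + 8 + 0 + 15 + 0 = 116

116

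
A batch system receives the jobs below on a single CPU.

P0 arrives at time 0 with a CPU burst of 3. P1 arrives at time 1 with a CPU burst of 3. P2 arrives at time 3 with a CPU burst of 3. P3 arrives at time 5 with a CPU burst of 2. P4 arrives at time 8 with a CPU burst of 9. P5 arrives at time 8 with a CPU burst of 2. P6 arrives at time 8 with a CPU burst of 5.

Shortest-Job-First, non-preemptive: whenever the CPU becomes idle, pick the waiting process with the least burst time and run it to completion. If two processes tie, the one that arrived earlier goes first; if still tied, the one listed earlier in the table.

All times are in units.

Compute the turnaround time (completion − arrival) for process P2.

10

Gantt: | P0 0-3 | P1 3-6 | P3 6-8 | P5 8-10 | P2 10-13 | P6 13-18 | P4 18-27 |
Completion: P0=3  P1=6  P2=13  P3=8  P4=27  P5=10  P6=18
Turnaround(P2) = completion − arrival = 13 − 3 = 10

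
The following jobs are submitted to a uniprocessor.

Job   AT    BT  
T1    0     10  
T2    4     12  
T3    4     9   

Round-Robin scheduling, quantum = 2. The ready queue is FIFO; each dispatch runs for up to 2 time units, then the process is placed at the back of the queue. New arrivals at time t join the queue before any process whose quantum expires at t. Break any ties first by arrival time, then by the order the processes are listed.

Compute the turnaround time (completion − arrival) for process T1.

22

Timeline: | T1 0-4 | T2 4-6 | T3 6-8 | T1 8-10 | T2 10-12 | T3 12-14 | T1 14-16 | T2 16-18 | T3 18-20 | T1 20-22 | T2 22-24 | T3 24-26 | T2 26-28 | T3 28-29 | T2 29-31 |
Completion: T1=22  T2=31  T3=29
Turnaround(T1) = completion − arrival = 22 − 0 = 22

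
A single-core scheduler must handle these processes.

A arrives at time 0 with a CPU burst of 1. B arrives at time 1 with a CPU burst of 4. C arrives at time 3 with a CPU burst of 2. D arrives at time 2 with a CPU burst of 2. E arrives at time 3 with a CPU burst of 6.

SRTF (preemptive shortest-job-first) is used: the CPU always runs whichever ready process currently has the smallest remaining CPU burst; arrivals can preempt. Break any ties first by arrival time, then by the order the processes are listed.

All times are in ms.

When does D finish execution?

Timeline: | A 0-1 | B 1-2 | D 2-4 | C 4-6 | B 6-9 | E 9-15 |
Completion: A=1  B=9  C=6  D=4  E=15
Turnaround (C−A): A=1  B=8  C=3  D=2  E=12

4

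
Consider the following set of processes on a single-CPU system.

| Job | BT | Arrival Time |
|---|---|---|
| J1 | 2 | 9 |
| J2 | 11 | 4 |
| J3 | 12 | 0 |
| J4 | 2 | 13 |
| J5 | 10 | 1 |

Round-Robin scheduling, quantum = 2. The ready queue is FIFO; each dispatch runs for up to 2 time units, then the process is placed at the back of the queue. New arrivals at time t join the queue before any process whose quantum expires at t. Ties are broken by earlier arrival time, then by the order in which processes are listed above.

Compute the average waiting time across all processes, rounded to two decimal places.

Gantt: | J3 0-2 | J5 2-4 | J3 4-6 | J2 6-8 | J5 8-10 | J3 10-12 | J2 12-14 | J1 14-16 | J5 16-18 | J3 18-20 | J4 20-22 | J2 22-24 | J5 24-26 | J3 26-28 | J2 28-30 | J5 30-32 | J3 32-34 | J2 34-37 |
Completion: J1=16  J2=37  J3=34  J4=22  J5=32
Turnaround (C−A): J1=7  J2=33  J3=34  J4=9  J5=31
Waiting times: J1=5, J2=22, J3=22, J4=7, J5=21
Average waiting = (5+22+22+7+21) / 5 = 77/5 = 15.40

15.40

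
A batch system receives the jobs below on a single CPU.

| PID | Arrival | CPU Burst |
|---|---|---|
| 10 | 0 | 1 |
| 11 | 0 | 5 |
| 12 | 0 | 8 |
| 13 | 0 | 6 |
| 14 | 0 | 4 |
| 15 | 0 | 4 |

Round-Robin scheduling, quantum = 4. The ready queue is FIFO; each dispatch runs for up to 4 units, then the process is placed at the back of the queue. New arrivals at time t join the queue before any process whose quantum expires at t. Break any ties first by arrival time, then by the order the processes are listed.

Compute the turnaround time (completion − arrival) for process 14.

Gantt: | 10 0-1 | 11 1-5 | 12 5-9 | 13 9-13 | 14 13-17 | 15 17-21 | 11 21-22 | 12 22-26 | 13 26-28 |
Completion: 10=1  11=22  12=26  13=28  14=17  15=21
Turnaround(14) = completion − arrival = 17 − 0 = 17

17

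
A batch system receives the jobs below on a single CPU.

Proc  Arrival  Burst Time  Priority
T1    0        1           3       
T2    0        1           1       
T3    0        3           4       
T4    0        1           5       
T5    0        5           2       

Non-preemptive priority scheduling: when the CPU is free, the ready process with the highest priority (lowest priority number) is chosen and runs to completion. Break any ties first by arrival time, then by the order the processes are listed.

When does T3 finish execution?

Gantt: | T2 0-1 | T5 1-6 | T1 6-7 | T3 7-10 | T4 10-11 |
Completion: T1=7  T2=1  T3=10  T4=11  T5=6
Turnaround (C−A): T1=7  T2=1  T3=10  T4=11  T5=6

10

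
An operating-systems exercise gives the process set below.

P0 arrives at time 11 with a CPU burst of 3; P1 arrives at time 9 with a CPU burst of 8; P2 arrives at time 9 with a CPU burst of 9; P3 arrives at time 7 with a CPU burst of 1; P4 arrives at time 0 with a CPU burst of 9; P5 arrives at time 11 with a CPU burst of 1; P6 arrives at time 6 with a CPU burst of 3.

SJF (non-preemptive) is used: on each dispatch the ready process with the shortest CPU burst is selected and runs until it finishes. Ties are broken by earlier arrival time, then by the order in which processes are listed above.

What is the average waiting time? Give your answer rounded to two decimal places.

Timeline: | P4 0-9 | P3 9-10 | P6 10-13 | P5 13-14 | P0 14-17 | P1 17-25 | P2 25-34 |
Completion: P0=17  P1=25  P2=34  P3=10  P4=9  P5=14  P6=13
Turnaround (C−A): P0=6  P1=16  P2=25  P3=3  P4=9  P5=3  P6=7
Waiting times: P0=3, P1=8, P2=16, P3=2, P4=0, P5=2, P6=4
Average waiting = (3+8+16+2+0+2+4) / 7 = 35/7 = 5.00

5.00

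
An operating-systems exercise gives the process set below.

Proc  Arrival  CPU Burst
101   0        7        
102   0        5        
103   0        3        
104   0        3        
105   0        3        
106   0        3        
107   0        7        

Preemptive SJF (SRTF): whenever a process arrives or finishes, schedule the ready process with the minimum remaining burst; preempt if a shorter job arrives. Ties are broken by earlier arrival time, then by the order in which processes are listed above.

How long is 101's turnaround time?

24

Gantt: | 103 0-3 | 104 3-6 | 105 6-9 | 106 9-12 | 102 12-17 | 101 17-24 | 107 24-31 |
Completion: 101=24  102=17  103=3  104=6  105=9  106=12  107=31
Turnaround(101) = completion − arrival = 24 − 0 = 24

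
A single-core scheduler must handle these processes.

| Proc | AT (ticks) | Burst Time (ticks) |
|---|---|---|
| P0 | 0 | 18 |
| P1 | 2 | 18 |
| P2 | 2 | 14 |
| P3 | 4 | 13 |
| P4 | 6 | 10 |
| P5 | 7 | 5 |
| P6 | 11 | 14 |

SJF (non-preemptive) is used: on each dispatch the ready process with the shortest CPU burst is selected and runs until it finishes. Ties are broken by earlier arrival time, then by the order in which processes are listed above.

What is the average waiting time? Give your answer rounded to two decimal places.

Timeline: | P0 0-18 | P5 18-23 | P4 23-33 | P3 33-46 | P2 46-60 | P6 60-74 | P1 74-92 |
Completion: P0=18  P1=92  P2=60  P3=46  P4=33  P5=23  P6=74
Turnaround (C−A): P0=18  P1=90  P2=58  P3=42  P4=27  P5=16  P6=63
Waiting times: P0=0, P1=72, P2=44, P3=29, P4=17, P5=11, P6=49
Average waiting = (0+72+44+29+17+11+49) / 7 = 222/7 = 31.71

31.71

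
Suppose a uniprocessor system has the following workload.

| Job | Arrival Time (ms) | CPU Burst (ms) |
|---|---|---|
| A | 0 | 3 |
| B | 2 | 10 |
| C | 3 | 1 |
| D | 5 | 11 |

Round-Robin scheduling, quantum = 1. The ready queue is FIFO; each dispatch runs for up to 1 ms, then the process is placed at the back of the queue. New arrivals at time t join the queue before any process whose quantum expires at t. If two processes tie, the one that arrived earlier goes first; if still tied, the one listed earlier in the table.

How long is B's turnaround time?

Timeline: | A 0-2 | B 2-3 | A 3-4 | C 4-5 | B 5-6 | D 6-7 | B 7-8 | D 8-9 | B 9-10 | D 10-11 | B 11-12 | D 12-13 | B 13-14 | D 14-15 | B 15-16 | D 16-17 | B 17-18 | D 18-19 | B 19-20 | D 20-21 | B 21-22 | D 22-25 |
Completion: A=4  B=22  C=5  D=25
Turnaround (C−A): A=4  B=20  C=2  D=20
Turnaround(B) = completion − arrival = 22 − 2 = 20

20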